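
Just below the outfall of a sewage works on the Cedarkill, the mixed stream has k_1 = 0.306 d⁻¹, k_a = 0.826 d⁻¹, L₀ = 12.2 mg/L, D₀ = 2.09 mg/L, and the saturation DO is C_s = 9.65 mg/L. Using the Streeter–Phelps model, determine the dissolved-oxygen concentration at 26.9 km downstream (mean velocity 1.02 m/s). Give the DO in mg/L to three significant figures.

Travel time t = x/v = 26.9 km / (1.02 m/s) = 26900 m / 1.02 m/s = 26370 s = 0.3052 d.
k_1 L₀/(k_a−k_1) = 0.306×12.2/(0.826−0.306) = 3.733/0.5200 = 7.179 mg/L.
e^(−k_1 t) = e^(−0.306×0.3052) = 0.9108; e^(−k_a t) = e^(−0.826×0.3052) = 0.7771.
D = 7.179 × (0.9108 − 0.7771) + 2.09 × 0.7771 = 0.9597 + 1.624 = 2.584 mg/L.
DO = C_s − D = 9.65 − 2.584 = 7.066 mg/L.

DO ≈ 7.07 mg/L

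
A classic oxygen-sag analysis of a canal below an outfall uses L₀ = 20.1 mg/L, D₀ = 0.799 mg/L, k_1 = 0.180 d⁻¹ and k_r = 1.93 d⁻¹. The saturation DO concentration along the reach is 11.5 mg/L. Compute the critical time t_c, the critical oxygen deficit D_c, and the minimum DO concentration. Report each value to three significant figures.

At the critical point dD/dt = 0, so k_1 L₀ e^(−k_1 t) = k_r D. Substituting D(t) from the Streeter–Phelps equation and solving for t gives
t_c = ln[(k_r/k_1)(1 − D₀(k_r−k_1)/(k_1 L₀))] / (k_r−k_1).
Here k_r−k_1 = 1.750 d⁻¹ and 1 − D₀(k_r−k_1)/(k_1 L₀) = 1 − 0.799×1.750/(0.180×20.1) = 0.6135, so
t_c = ln(10.72 × 0.6135) / 1.750 = 1.884 / 1.750 = 1.076 d.
D_c = (k_1/k_r) L₀ e^(−k_1 t_c) = (0.180/1.93) × 20.1 × e^(−0.180×1.076) = 0.09326 × 20.1 × 0.8239 = 1.544 mg/L.
Minimum DO = C_s − D_c = 11.5 − 1.544 = 9.956 mg/L.

t_c ≈ 1.08 d; D_c ≈ 1.54 mg/L; min DO ≈ 9.96 mg/L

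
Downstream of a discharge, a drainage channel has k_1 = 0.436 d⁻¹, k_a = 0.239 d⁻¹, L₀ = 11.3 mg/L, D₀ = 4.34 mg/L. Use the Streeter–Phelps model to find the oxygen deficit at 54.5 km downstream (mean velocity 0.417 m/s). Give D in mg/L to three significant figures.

D ≈ 7.51 mg/L

Travel time t = x/v = 54.5 km / (0.417 m/s) = 54500 m / 0.417 m/s = 130700 s = 1.513 d.
k_1 L₀/(k_a−k_1) = 0.436×11.3/(0.239−0.436) = 4.927/-0.1970 = -25.01 mg/L.
e^(−k_1 t) = e^(−0.436×1.513) = 0.5171; e^(−k_a t) = e^(−0.239×1.513) = 0.6966.
D = -25.01 × (0.5171 − 0.6966) + 4.34 × 0.6966 = 4.489 + 3.023 = 7.513 mg/L.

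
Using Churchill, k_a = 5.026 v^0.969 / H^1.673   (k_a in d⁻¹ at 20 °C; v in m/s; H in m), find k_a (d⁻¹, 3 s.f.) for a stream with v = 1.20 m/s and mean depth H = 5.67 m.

k_a ≈ 0.329 d⁻¹

k_a = 5.026 × 1.20^0.969 / 5.67^1.673 = 5.026 × 1.193 / 18.23 = 0.3290 d⁻¹.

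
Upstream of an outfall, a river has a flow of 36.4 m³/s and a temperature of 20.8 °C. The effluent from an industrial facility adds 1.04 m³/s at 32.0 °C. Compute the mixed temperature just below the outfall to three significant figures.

Flow-weighted mixing: C = (Q_r C_r + Q_w C_w)/(Q_r + Q_w)
= (36.4×20.8 + 1.04×32.0)/(36.4 + 1.04) = 790.4/37.44 = 21.11 °C.

21.1 °C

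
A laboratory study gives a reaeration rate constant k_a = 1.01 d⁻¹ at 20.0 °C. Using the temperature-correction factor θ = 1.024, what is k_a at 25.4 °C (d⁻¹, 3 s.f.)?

k_a ≈ 1.15 d⁻¹

k_a(T₂) = k_a(T₁) · θ^(T₂−T₁) = 1.01 × 1.024^(25.4−20.0)
= 1.01 × 1.024^5.40 = 1.01 × 1.137 = 1.148 d⁻¹.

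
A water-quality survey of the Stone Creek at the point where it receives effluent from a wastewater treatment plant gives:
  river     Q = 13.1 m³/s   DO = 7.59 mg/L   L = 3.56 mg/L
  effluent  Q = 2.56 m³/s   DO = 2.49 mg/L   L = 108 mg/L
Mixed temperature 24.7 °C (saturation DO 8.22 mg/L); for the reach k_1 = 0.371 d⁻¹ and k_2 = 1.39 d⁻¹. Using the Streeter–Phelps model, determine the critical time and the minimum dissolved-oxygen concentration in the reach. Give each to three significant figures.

Mixed DO = (13.1×7.59 + 2.56×2.49)/(13.1+2.56) = 105.8/15.66 = 6.756 mg/L.
Mixed L₀ = (13.1×3.56 + 2.56×108)/(15.66) = 323.1/15.66 = 20.63 mg/L.
Initial deficit D₀ = C_s − DO₀ = 8.22 − 6.756 = 1.464 mg/L.
t_c = (1/1.019) ln[(1.39/0.371)(1 − 1.464×1.019/(0.371×20.63))] = 0.9814 × ln(3.017) = 1.084 d.
D_c = (0.371/1.39) × 20.63 × e^(−0.371×1.084) = 0.2669 × 20.63 × 0.6690 = 3.684 mg/L.
Minimum DO = 8.22 − 3.684 = 4.536 mg/L.

t_c ≈ 1.08 d; minimum DO ≈ 4.54 mg/L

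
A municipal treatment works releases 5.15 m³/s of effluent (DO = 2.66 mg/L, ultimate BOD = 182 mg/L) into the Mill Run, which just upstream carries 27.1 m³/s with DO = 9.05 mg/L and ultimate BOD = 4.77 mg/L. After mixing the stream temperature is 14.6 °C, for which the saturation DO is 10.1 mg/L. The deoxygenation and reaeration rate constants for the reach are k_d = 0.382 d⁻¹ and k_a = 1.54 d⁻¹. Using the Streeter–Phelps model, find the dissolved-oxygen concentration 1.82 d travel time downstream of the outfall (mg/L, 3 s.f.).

DO ≈ 5.19 mg/L

Mixed DO = (27.1×9.05 + 5.15×2.66)/(27.1+5.15) = 259.0/32.25 = 8.030 mg/L.
Mixed L₀ = (27.1×4.77 + 5.15×182)/(32.25) = 1067/32.25 = 33.07 mg/L.
Initial deficit D₀ = C_s − DO₀ = 10.1 − 8.030 = 2.070 mg/L.
D(1.82) = [0.382×33.07/(1.54−0.382)](e^(−0.382×1.82) − e^(−1.54×1.82)) + 2.070 e^(−1.54×1.82)
= 10.91 × (0.4990 − 0.06064) + 2.070 × 0.06064 = 4.907 mg/L.
DO = 10.1 − 4.907 = 5.193 mg/L.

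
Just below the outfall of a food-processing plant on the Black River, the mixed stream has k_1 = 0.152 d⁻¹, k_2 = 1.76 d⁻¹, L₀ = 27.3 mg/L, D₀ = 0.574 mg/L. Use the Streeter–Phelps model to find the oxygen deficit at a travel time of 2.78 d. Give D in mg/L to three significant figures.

k_1 L₀/(k_2−k_1) = 0.152×27.3/(1.76−0.152) = 4.150/1.608 = 2.581 mg/L.
e^(−k_1 t) = e^(−0.152×2.780) = 0.6554; e^(−k_2 t) = e^(−1.76×2.780) = 0.007500.
D = 2.581 × (0.6554 − 0.007500) + 0.574 × 0.007500 = 1.672 + 0.004305 = 1.676 mg/L.

D ≈ 1.68 mg/L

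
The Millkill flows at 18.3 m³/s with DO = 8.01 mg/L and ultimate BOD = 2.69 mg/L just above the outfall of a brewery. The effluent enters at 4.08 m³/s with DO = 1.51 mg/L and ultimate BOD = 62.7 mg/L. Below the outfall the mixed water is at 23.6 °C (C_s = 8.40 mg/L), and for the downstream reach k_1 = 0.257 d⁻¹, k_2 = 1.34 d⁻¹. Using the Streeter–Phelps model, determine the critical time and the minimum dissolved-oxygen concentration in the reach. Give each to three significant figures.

t_c ≈ 0.909 d; minimum DO ≈ 6.33 mg/L

Mixed DO = (18.3×8.01 + 4.08×1.51)/(18.3+4.08) = 152.7/22.38 = 6.825 mg/L.
Mixed L₀ = (18.3×2.69 + 4.08×62.7)/(22.38) = 305.0/22.38 = 13.63 mg/L.
Initial deficit D₀ = C_s − DO₀ = 8.40 − 6.825 = 1.575 mg/L.
t_c = (1/1.083) ln[(1.34/0.257)(1 − 1.575×1.083/(0.257×13.63))] = 0.9234 × ln(2.675) = 0.9086 d.
D_c = (0.257/1.34) × 13.63 × e^(−0.257×0.9086) = 0.1918 × 13.63 × 0.7918 = 2.070 mg/L.
Minimum DO = 8.40 − 2.070 = 6.330 mg/L.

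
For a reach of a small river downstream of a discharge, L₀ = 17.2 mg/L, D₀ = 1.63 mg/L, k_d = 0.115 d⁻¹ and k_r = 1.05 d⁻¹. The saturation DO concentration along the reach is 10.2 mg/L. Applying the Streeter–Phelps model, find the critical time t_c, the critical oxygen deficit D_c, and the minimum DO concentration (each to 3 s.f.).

With k_r/k_d = 9.130 and 1 − D₀(k_r−k_d)/(k_d L₀) = 0.2295,
t_c = ln(9.130 × 0.2295) / (1.05 − 0.115) = ln(2.095) / 0.9350 = 0.7398/0.9350 = 0.7912 d.
D_c = (k_d/k_r) L₀ e^(−k_d t_c) = (0.115/1.05) × 17.2 × e^(−0.115×0.7912) = 0.1095 × 17.2 × 0.9130 = 1.720 mg/L.
Minimum DO = C_s − D_c = 10.2 − 1.720 = 8.480 mg/L.

t_c ≈ 0.791 d; D_c ≈ 1.72 mg/L; min DO ≈ 8.48 mg/L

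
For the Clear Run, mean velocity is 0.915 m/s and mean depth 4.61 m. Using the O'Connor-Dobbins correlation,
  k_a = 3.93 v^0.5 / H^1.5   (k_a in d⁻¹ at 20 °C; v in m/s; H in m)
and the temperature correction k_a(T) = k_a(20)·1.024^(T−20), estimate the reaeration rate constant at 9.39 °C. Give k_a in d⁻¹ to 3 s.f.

k_a ≈ 0.295 d⁻¹

k_a(20) = 3.93 × 0.915^0.5 / 4.61^1.5 = 3.93 × 0.9566 / 9.898 = 0.3798 d⁻¹.
k_a(9.39) = 0.3798 × 1.024^(9.39−20) = 0.3798 × 0.7775 = 0.2953 d⁻¹.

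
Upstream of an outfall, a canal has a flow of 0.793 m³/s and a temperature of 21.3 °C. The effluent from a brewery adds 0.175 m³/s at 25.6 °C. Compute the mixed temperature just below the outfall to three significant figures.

Flow-weighted mixing: C = (Q_r C_r + Q_w C_w)/(Q_r + Q_w)
= (0.793×21.3 + 0.175×25.6)/(0.793 + 0.175) = 21.37/0.9680 = 22.08 °C.

22.1 °C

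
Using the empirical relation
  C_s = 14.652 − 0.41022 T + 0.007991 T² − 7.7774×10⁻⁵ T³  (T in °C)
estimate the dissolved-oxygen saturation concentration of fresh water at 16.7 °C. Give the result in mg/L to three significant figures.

C_s = 14.652 − 0.41022×16.7 + 0.007991×16.7² − 7.7774×10⁻⁵×16.7³ = 9.668 mg/L.

C_s ≈ 9.67 mg/L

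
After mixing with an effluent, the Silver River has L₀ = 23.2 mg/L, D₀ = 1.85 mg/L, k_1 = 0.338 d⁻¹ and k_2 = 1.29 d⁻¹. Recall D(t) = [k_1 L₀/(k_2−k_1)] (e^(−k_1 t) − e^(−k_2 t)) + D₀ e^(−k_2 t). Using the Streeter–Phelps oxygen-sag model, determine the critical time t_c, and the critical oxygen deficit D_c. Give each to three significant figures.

t_c ≈ 1.14 d; D_c ≈ 4.14 mg/L

With k_2/k_1 = 3.817 and 1 − D₀(k_2−k_1)/(k_1 L₀) = 0.7754,
t_c = ln(3.817 × 0.7754) / (1.29 − 0.338) = ln(2.959) / 0.9520 = 1.085/0.9520 = 1.140 d.
L(t_c) = L₀ e^(−k_1 t_c) = 23.2 × 0.6803 = 15.78 mg/L, and at the critical point k_2 D_c = k_1 L, so D_c = (0.338/1.29) × 15.78 = 4.135 mg/L.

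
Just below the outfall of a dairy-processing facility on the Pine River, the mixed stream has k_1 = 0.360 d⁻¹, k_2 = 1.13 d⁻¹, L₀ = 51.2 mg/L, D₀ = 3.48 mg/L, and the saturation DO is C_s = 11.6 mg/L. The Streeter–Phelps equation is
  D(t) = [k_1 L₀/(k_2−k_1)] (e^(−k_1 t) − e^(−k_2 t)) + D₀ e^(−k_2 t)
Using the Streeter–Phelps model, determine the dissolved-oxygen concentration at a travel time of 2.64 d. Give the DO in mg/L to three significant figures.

k_1 L₀/(k_2−k_1) = 0.360×51.2/(1.13−0.360) = 18.43/0.7700 = 23.94 mg/L.
e^(−k_1 t) = e^(−0.360×2.640) = 0.3866; e^(−k_2 t) = e^(−1.13×2.640) = 0.05063.
D = 23.94 × (0.3866 − 0.05063) + 3.48 × 0.05063 = 8.042 + 0.1762 = 8.218 mg/L.
DO = C_s − D = 11.6 − 8.218 = 3.382 mg/L.

DO ≈ 3.38 mg/L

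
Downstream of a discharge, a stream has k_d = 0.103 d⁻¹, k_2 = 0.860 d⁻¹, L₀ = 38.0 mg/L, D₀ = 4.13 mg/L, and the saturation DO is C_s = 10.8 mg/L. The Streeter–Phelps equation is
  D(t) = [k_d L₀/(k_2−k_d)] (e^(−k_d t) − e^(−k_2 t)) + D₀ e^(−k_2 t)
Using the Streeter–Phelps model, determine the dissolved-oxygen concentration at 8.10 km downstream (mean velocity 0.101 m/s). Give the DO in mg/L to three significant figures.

Travel time t = x/v = 8.10 km / (0.101 m/s) = 8100 m / 0.101 m/s = 80200 s = 0.9282 d.
k_d L₀/(k_2−k_d) = 0.103×38.0/(0.860−0.103) = 3.914/0.7570 = 5.170 mg/L.
e^(−k_d t) = e^(−0.103×0.9282) = 0.9088; e^(−k_2 t) = e^(−0.860×0.9282) = 0.4501.
D = 5.170 × (0.9088 − 0.4501) + 4.13 × 0.4501 = 2.372 + 1.859 = 4.231 mg/L.
DO = C_s − D = 10.8 − 4.231 = 6.569 mg/L.

DO ≈ 6.57 mg/L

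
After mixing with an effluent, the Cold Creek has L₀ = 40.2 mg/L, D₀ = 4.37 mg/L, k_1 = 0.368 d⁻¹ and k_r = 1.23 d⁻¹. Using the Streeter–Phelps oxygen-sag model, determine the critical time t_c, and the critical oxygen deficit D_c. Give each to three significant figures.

t_c = [1/(k_r−k_1)] ln[(k_r/k_1)(1 − D₀(k_r−k_1)/(k_1 L₀))]
= [1/(1.23−0.368)] ln[(1.23/0.368)(1 − 4.37×0.8620/(0.368×40.2))]
= (1/0.8620) ln[3.342 × 0.7454] = 1.160 × ln(2.491) = 1.160 × 0.9128 = 1.059 d.
L(t_c) = L₀ e^(−k_1 t_c) = 40.2 × 0.6773 = 27.23 mg/L, and at the critical point k_r D_c = k_1 L, so D_c = (0.368/1.23) × 27.23 = 8.146 mg/L.

t_c ≈ 1.06 d; D_c ≈ 8.15 mg/L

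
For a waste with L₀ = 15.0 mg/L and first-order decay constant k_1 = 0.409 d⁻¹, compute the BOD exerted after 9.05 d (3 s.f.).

y_t = L₀(1 − e^(−k_1 t)) = 15.0 × (1 − e^(−0.409×9.05))
= 15.0 × (1 − 0.02469) = 15.0 × 0.9753 = 14.63 mg/L.

y ≈ 14.6 mg/L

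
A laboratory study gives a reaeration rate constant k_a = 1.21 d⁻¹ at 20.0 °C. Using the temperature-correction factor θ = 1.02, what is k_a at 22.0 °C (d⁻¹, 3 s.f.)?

k_a(T₂) = k_a(T₁) · θ^(T₂−T₁) = 1.21 × 1.02^(22.0−20.0)
= 1.21 × 1.02^2.00 = 1.21 × 1.040 = 1.259 d⁻¹.

k_a ≈ 1.26 d⁻¹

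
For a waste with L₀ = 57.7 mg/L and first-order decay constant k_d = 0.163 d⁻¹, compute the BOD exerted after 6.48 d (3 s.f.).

y_t = L₀(1 − e^(−k_d t)) = 57.7 × (1 − e^(−0.163×6.48))
= 57.7 × (1 − 0.3478) = 57.7 × 0.6522 = 37.63 mg/L.

y ≈ 37.6 mg/L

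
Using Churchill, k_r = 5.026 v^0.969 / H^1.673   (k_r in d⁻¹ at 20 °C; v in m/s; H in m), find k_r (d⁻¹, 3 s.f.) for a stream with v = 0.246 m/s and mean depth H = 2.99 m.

k_r = 5.026 × 0.246^0.969 / 2.99^1.673 = 5.026 × 0.2569 / 6.249 = 0.2067 d⁻¹.

k_r ≈ 0.207 d⁻¹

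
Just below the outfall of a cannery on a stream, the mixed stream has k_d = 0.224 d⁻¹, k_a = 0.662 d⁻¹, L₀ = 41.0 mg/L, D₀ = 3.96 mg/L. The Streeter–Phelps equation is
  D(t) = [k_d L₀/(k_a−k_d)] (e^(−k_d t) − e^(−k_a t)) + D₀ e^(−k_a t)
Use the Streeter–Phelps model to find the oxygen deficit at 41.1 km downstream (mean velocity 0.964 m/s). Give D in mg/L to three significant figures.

D ≈ 6.51 mg/L

Travel time t = x/v = 41.1 km / (0.964 m/s) = 41100 m / 0.964 m/s = 42630 s = 0.4935 d.
k_d L₀/(k_a−k_d) = 0.224×41.0/(0.662−0.224) = 9.184/0.4380 = 20.97 mg/L.
e^(−k_d t) = e^(−0.224×0.4935) = 0.8954; e^(−k_a t) = e^(−0.662×0.4935) = 0.7213.
D = 20.97 × (0.8954 − 0.7213) + 3.96 × 0.7213 = 3.649 + 2.856 = 6.506 mg/L.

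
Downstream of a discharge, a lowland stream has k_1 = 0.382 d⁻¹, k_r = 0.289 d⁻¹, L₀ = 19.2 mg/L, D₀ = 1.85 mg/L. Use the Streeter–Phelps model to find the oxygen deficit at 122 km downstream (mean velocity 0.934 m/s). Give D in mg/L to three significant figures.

D ≈ 7.88 mg/L

Travel time t = x/v = 122 km / (0.934 m/s) = 122000 m / 0.934 m/s = 130600 s = 1.512 d.
k_1 L₀/(k_r−k_1) = 0.382×19.2/(0.289−0.382) = 7.334/-0.09300 = -78.86 mg/L.
e^(−k_1 t) = e^(−0.382×1.512) = 0.5613; e^(−k_r t) = e^(−0.289×1.512) = 0.6460.
D = -78.86 × (0.5613 − 0.6460) + 1.85 × 0.6460 = 6.683 + 1.195 = 7.878 mg/L.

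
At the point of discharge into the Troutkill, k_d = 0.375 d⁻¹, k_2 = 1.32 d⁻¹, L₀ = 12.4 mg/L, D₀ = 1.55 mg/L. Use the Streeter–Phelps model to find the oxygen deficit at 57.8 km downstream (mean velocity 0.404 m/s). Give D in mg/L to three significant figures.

D ≈ 2.27 mg/L

Travel time t = x/v = 57.8 km / (0.404 m/s) = 57800 m / 0.404 m/s = 143100 s = 1.656 d.
k_d L₀/(k_2−k_d) = 0.375×12.4/(1.32−0.375) = 4.650/0.9450 = 4.921 mg/L.
e^(−k_d t) = e^(−0.375×1.656) = 0.5374; e^(−k_2 t) = e^(−1.32×1.656) = 0.1124.
D = 4.921 × (0.5374 − 0.1124) + 1.55 × 0.1124 = 2.091 + 0.1742 = 2.266 mg/L.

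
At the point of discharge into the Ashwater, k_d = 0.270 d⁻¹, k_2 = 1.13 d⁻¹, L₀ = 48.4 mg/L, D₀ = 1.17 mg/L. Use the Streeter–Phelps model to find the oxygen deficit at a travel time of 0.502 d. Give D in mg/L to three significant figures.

k_d L₀/(k_2−k_d) = 0.270×48.4/(1.13−0.270) = 13.07/0.8600 = 15.20 mg/L.
e^(−k_d t) = e^(−0.270×0.5020) = 0.8732; e^(−k_2 t) = e^(−1.13×0.5020) = 0.5671.
D = 15.20 × (0.8732 − 0.5671) + 1.17 × 0.5671 = 4.652 + 0.6635 = 5.316 mg/L.

D ≈ 5.32 mg/L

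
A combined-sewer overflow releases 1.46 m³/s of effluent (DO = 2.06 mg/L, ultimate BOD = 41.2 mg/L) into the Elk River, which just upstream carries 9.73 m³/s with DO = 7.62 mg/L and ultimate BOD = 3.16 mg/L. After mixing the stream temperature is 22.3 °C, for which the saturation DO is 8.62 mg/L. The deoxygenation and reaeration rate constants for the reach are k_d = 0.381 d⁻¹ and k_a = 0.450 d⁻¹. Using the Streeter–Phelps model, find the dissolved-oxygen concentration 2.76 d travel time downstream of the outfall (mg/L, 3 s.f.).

Mixed DO = (9.73×7.62 + 1.46×2.06)/(9.73+1.46) = 77.15/11.19 = 6.895 mg/L.
Mixed L₀ = (9.73×3.16 + 1.46×41.2)/(11.19) = 90.90/11.19 = 8.123 mg/L.
Initial deficit D₀ = C_s − DO₀ = 8.62 − 6.895 = 1.725 mg/L.
D(2.76) = [0.381×8.123/(0.450−0.381)](e^(−0.381×2.76) − e^(−0.450×2.76)) + 1.725 e^(−0.450×2.76)
= 44.85 × (0.3494 − 0.2888) + 1.725 × 0.2888 = 3.216 mg/L.
DO = 8.62 − 3.216 = 5.404 mg/L.

DO ≈ 5.40 mg/L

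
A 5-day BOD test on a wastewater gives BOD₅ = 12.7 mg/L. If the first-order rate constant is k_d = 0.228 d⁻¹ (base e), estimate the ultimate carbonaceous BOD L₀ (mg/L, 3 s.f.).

BOD₅ = L₀(1 − e^(−5k_d)) ⇒ L₀ = BOD₅ / (1 − e^(−5×0.228))
= 12.7 / (1 − 0.3198) = 12.7 / 0.6802 = 18.67 mg/L.

L₀ ≈ 18.7 mg/L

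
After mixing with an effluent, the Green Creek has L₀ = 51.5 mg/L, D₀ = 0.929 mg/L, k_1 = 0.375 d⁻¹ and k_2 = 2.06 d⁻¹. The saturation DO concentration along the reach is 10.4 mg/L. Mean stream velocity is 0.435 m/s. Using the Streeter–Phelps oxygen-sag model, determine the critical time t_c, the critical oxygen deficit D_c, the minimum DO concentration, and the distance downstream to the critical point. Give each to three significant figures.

t_c ≈ 0.961 d; D_c ≈ 6.54 mg/L; min DO ≈ 3.86 mg/L; x_c ≈ 36.1 km

With k_2/k_1 = 5.493 and 1 − D₀(k_2−k_1)/(k_1 L₀) = 0.9189,
t_c = ln(5.493 × 0.9189) / (2.06 − 0.375) = ln(5.048) / 1.685 = 1.619/1.685 = 0.9608 d.
L(t_c) = L₀ e^(−k_1 t_c) = 51.5 × 0.6975 = 35.92 mg/L, and at the critical point k_2 D_c = k_1 L, so D_c = (0.375/2.06) × 35.92 = 6.539 mg/L.
Minimum DO = C_s − D_c = 10.4 − 6.539 = 3.861 mg/L.
x_c = v t_c = 0.435 m/s × 0.9608 d × 86400 s/d = 36110 m ≈ 36.1 km.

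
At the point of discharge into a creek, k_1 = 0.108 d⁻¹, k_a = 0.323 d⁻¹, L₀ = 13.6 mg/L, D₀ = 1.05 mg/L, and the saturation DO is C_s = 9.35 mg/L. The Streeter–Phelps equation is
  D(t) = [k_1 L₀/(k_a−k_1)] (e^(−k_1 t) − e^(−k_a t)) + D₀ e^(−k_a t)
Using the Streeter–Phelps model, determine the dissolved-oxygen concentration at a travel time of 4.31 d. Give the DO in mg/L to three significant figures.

k_1 L₀/(k_a−k_1) = 0.108×13.6/(0.323−0.108) = 1.469/0.2150 = 6.832 mg/L.
e^(−k_1 t) = e^(−0.108×4.310) = 0.6278; e^(−k_a t) = e^(−0.323×4.310) = 0.2485.
D = 6.832 × (0.6278 − 0.2485) + 1.05 × 0.2485 = 2.591 + 0.2610 = 2.852 mg/L.
DO = C_s − D = 9.35 − 2.852 = 6.498 mg/L.

DO ≈ 6.50 mg/L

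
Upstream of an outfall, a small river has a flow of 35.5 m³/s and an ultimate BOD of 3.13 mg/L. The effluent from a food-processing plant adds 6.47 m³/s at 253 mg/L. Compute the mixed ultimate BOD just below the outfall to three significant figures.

41.6 mg/L

Flow-weighted mixing: C = (Q_r C_r + Q_w C_w)/(Q_r + Q_w)
= (35.5×3.13 + 6.47×253)/(35.5 + 6.47) = 1748/41.97 = 41.65 mg/L.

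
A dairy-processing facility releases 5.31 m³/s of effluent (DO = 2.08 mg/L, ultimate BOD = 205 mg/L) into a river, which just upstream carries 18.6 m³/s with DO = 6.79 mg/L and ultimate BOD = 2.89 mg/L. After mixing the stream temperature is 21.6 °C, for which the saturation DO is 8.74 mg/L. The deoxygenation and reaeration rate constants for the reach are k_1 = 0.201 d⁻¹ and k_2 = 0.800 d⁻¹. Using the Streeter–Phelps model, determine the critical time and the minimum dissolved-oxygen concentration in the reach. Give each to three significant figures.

t_c ≈ 1.96 d; minimum DO ≈ 0.646 mg/L

Mixed DO = (18.6×6.79 + 5.31×2.08)/(18.6+5.31) = 137.3/23.91 = 5.744 mg/L.
Mixed L₀ = (18.6×2.89 + 5.31×205)/(23.91) = 1142/23.91 = 47.78 mg/L.
Initial deficit D₀ = C_s − DO₀ = 8.74 − 5.744 = 2.996 mg/L.
t_c = (1/0.5990) ln[(0.800/0.201)(1 − 2.996×0.5990/(0.201×47.78))] = 1.669 × ln(3.236) = 1.961 d.
D_c = (0.201/0.800) × 47.78 × e^(−0.201×1.961) = 0.2512 × 47.78 × 0.6743 = 8.094 mg/L.
Minimum DO = 8.74 − 8.094 = 0.6461 mg/L.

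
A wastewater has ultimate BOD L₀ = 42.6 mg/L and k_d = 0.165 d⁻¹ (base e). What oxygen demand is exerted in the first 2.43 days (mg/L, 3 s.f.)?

y_t = L₀(1 − e^(−k_d t)) = 42.6 × (1 − e^(−0.165×2.43))
= 42.6 × (1 − 0.6697) = 42.6 × 0.3303 = 14.07 mg/L.

y ≈ 14.1 mg/L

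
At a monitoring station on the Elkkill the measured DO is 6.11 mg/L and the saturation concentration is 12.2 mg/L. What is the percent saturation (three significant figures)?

% saturation = C/C_s × 100 = 6.11/12.2 × 100 = 50.1 %.

50.1 % saturation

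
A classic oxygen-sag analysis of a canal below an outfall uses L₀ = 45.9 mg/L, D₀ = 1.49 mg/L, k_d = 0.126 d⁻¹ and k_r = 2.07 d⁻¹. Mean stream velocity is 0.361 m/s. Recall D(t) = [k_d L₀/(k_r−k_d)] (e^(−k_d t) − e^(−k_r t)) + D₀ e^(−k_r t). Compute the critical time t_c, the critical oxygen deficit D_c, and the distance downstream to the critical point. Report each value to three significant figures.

t_c = [1/(k_r−k_d)] ln[(k_r/k_d)(1 − D₀(k_r−k_d)/(k_d L₀))]
= [1/(2.07−0.126)] ln[(2.07/0.126)(1 − 1.49×1.944/(0.126×45.9))]
= (1/1.944) ln[16.43 × 0.4992] = 0.5144 × ln(8.200) = 0.5144 × 2.104 = 1.082 d.
L(t_c) = L₀ e^(−k_d t_c) = 45.9 × 0.8725 = 40.05 mg/L, and at the critical point k_r D_c = k_d L, so D_c = (0.126/2.07) × 40.05 = 2.438 mg/L.
x_c = v t_c = 0.361 m/s × 1.082 d × 86400 s/d = 33760 m ≈ 33.8 km.

t_c ≈ 1.08 d; D_c ≈ 2.44 mg/L; x_c ≈ 33.8 km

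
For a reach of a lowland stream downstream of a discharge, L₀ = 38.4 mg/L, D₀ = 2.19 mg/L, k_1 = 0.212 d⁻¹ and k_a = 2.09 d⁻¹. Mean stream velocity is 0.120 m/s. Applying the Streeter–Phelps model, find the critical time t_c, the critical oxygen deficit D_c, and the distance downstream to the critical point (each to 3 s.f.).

With k_a/k_1 = 9.858 and 1 − D₀(k_a−k_1)/(k_1 L₀) = 0.4948,
t_c = ln(9.858 × 0.4948) / (2.09 − 0.212) = ln(4.878) / 1.878 = 1.585/1.878 = 0.8438 d.
D_c = (k_1/k_a) L₀ e^(−k_1 t_c) = (0.212/2.09) × 38.4 × e^(−0.212×0.8438) = 0.1014 × 38.4 × 0.8362 = 3.257 mg/L.
x_c = v t_c = 0.120 m/s × 0.8438 d × 86400 s/d = 8749 m ≈ 8.75 km.

t_c ≈ 0.844 d; D_c ≈ 3.26 mg/L; x_c ≈ 8.75 km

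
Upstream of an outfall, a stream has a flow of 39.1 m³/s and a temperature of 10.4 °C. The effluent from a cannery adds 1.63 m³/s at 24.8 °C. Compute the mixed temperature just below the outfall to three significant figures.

Flow-weighted mixing: C = (Q_r C_r + Q_w C_w)/(Q_r + Q_w)
= (39.1×10.4 + 1.63×24.8)/(39.1 + 1.63) = 447.1/40.73 = 10.98 °C.

11.0 °C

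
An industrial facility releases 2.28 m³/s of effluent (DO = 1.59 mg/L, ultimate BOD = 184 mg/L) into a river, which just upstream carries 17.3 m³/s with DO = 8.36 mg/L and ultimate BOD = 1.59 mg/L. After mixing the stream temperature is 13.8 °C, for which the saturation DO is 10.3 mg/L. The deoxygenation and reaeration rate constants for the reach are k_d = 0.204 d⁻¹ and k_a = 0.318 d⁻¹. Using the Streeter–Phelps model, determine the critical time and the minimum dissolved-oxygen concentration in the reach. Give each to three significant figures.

t_c ≈ 3.29 d; minimum DO ≈ 2.81 mg/L

Mixed DO = (17.3×8.36 + 2.28×1.59)/(17.3+2.28) = 148.3/19.58 = 7.572 mg/L.
Mixed L₀ = (17.3×1.59 + 2.28×184)/(19.58) = 447.0/19.58 = 22.83 mg/L.
Initial deficit D₀ = C_s − DO₀ = 10.3 − 7.572 = 2.728 mg/L.
t_c = (1/0.1140) ln[(0.318/0.204)(1 − 2.728×0.1140/(0.204×22.83))] = 8.772 × ln(1.455) = 3.288 d.
D_c = (0.204/0.318) × 22.83 × e^(−0.204×3.288) = 0.6415 × 22.83 × 0.5113 = 7.489 mg/L.
Minimum DO = 10.3 − 7.489 = 2.811 mg/L.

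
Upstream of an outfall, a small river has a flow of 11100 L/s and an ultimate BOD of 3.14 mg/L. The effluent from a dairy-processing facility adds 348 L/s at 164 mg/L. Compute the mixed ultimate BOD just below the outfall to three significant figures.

8.03 mg/L

Flow-weighted mixing: C = (Q_r C_r + Q_w C_w)/(Q_r + Q_w)
= (11100×3.14 + 348×164)/(11100 + 348) = 91930/11450 = 8.030 mg/L.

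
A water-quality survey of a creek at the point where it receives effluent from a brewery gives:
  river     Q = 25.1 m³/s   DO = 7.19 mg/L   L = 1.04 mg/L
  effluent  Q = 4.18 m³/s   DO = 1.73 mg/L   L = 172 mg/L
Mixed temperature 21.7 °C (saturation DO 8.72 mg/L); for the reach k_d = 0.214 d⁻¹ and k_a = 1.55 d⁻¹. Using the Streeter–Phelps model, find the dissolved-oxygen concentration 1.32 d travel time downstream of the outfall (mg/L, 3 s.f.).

DO ≈ 5.88 mg/L

Mixed DO = (25.1×7.19 + 4.18×1.73)/(25.1+4.18) = 187.7/29.28 = 6.411 mg/L.
Mixed L₀ = (25.1×1.04 + 4.18×172)/(29.28) = 745.1/29.28 = 25.45 mg/L.
Initial deficit D₀ = C_s − DO₀ = 8.72 − 6.411 = 2.309 mg/L.
D(1.32) = [0.214×25.45/(1.55−0.214)](e^(−0.214×1.32) − e^(−1.55×1.32)) + 2.309 e^(−1.55×1.32)
= 4.076 × (0.7539 − 0.1293) + 2.309 × 0.1293 = 2.845 mg/L.
DO = 8.72 − 2.845 = 5.875 mg/L.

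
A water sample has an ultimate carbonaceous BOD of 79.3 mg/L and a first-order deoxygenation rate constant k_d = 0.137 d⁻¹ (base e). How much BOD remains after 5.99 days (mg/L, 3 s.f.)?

L ≈ 34.9 mg/L

L_t = L₀ e^(−k_d t) = 79.3 × e^(−0.137×5.99) = 79.3 × 0.4402 = 34.90 mg/L.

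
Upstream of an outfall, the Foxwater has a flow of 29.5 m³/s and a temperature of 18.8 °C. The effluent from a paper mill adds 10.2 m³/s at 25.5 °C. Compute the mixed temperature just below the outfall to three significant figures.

20.5 °C

Flow-weighted mixing: C = (Q_r C_r + Q_w C_w)/(Q_r + Q_w)
= (29.5×18.8 + 10.2×25.5)/(29.5 + 10.2) = 814.7/39.70 = 20.52 °C.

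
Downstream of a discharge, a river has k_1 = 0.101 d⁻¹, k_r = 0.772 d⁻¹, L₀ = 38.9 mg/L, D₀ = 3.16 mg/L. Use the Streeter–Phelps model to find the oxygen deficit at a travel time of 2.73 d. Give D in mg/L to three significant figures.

D ≈ 4.12 mg/L

k_1 L₀/(k_r−k_1) = 0.101×38.9/(0.772−0.101) = 3.929/0.6710 = 5.855 mg/L.
e^(−k_1 t) = e^(−0.101×2.730) = 0.7590; e^(−k_r t) = e^(−0.772×2.730) = 0.1215.
D = 5.855 × (0.7590 − 0.1215) + 3.16 × 0.1215 = 3.733 + 0.3840 = 4.117 mg/L.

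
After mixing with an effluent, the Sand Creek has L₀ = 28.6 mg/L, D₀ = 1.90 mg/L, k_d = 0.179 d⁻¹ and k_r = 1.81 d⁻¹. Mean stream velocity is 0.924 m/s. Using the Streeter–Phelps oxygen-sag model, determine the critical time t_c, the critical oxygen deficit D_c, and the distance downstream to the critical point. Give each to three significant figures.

t_c ≈ 0.849 d; D_c ≈ 2.43 mg/L; x_c ≈ 67.7 km

At the critical point dD/dt = 0, so k_d L₀ e^(−k_d t) = k_r D. Substituting D(t) from the Streeter–Phelps equation and solving for t gives
t_c = ln[(k_r/k_d)(1 − D₀(k_r−k_d)/(k_d L₀))] / (k_r−k_d).
Here k_r−k_d = 1.631 d⁻¹ and 1 − D₀(k_r−k_d)/(k_d L₀) = 1 − 1.90×1.631/(0.179×28.6) = 0.3947, so
t_c = ln(10.11 × 0.3947) / 1.631 = 1.384 / 1.631 = 0.8486 d.
L(t_c) = L₀ e^(−k_d t_c) = 28.6 × 0.8591 = 24.57 mg/L, and at the critical point k_r D_c = k_d L, so D_c = (0.179/1.81) × 24.57 = 2.430 mg/L.
x_c = v t_c = 0.924 m/s × 0.8486 d × 86400 s/d = 67740 m ≈ 67.7 km.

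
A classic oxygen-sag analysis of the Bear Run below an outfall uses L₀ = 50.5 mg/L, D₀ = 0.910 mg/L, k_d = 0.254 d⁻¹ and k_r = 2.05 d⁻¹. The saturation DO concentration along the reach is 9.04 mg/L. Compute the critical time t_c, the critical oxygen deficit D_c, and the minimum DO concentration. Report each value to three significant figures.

t_c = [1/(k_r−k_d)] ln[(k_r/k_d)(1 − D₀(k_r−k_d)/(k_d L₀))]
= [1/(2.05−0.254)] ln[(2.05/0.254)(1 − 0.910×1.796/(0.254×50.5))]
= (1/1.796) ln[8.071 × 0.8726] = 0.5568 × ln(7.043) = 0.5568 × 1.952 = 1.087 d.
D_c = (k_d/k_r) L₀ e^(−k_d t_c) = (0.254/2.05) × 50.5 × e^(−0.254×1.087) = 0.1239 × 50.5 × 0.7588 = 4.748 mg/L.
Minimum DO = C_s − D_c = 9.04 − 4.748 = 4.292 mg/L.

t_c ≈ 1.09 d; D_c ≈ 4.75 mg/L; min DO ≈ 4.29 mg/L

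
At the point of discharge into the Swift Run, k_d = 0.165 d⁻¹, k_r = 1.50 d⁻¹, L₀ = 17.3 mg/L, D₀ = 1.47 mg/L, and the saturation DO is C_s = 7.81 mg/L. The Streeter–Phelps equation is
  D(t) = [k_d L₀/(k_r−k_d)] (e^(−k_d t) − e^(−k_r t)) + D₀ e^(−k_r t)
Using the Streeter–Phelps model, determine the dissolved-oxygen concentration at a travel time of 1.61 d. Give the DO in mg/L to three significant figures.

DO ≈ 6.23 mg/L

k_d L₀/(k_r−k_d) = 0.165×17.3/(1.50−0.165) = 2.855/1.335 = 2.138 mg/L.
e^(−k_d t) = e^(−0.165×1.610) = 0.7667; e^(−k_r t) = e^(−1.50×1.610) = 0.08937.
D = 2.138 × (0.7667 − 0.08937) + 1.47 × 0.08937 = 1.448 + 0.1314 = 1.580 mg/L.
DO = C_s − D = 7.81 − 1.580 = 6.230 mg/L.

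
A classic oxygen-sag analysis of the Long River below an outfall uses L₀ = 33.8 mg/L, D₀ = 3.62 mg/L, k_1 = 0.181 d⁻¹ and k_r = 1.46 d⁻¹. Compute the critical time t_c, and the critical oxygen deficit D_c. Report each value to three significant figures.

t_c ≈ 0.527 d; D_c ≈ 3.81 mg/L

At the critical point dD/dt = 0, so k_1 L₀ e^(−k_1 t) = k_r D. Substituting D(t) from the Streeter–Phelps equation and solving for t gives
t_c = ln[(k_r/k_1)(1 − D₀(k_r−k_1)/(k_1 L₀))] / (k_r−k_1).
Here k_r−k_1 = 1.279 d⁻¹ and 1 − D₀(k_r−k_1)/(k_1 L₀) = 1 − 3.62×1.279/(0.181×33.8) = 0.2432, so
t_c = ln(8.066 × 0.2432) / 1.279 = 0.6738 / 1.279 = 0.5268 d.
D_c = (k_1/k_r) L₀ e^(−k_1 t_c) = (0.181/1.46) × 33.8 × e^(−0.181×0.5268) = 0.1240 × 33.8 × 0.9091 = 3.809 mg/L.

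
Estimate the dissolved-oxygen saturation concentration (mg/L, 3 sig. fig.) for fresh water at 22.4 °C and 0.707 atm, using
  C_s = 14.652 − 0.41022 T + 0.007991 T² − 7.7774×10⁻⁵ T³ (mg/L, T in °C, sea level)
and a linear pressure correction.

C_s ≈ 6.08 mg/L

At sea level: C_s = 14.652 − 0.41022×22.4 + 0.007991×22.4² − 7.7774×10⁻⁵×22.4³ = 8.599 mg/L.
Pressure correction: C_s' = 8.599 × 0.707 = 6.079 mg/L.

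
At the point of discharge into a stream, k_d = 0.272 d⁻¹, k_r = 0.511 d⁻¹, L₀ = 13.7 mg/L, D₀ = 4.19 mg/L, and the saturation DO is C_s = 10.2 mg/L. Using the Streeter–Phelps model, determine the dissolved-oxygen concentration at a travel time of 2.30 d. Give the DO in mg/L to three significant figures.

k_d L₀/(k_r−k_d) = 0.272×13.7/(0.511−0.272) = 3.726/0.2390 = 15.59 mg/L.
e^(−k_d t) = e^(−0.272×2.300) = 0.5349; e^(−k_r t) = e^(−0.511×2.300) = 0.3087.
D = 15.59 × (0.5349 − 0.3087) + 4.19 × 0.3087 = 3.527 + 1.294 = 4.821 mg/L.
DO = C_s − D = 10.2 − 4.821 = 5.379 mg/L.

DO ≈ 5.38 mg/L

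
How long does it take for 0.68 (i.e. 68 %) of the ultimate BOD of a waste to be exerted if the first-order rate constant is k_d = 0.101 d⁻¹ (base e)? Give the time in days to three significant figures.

y/L₀ = 1 − e^(−k_d t) = 0.68 ⇒ e^(−k_d t) = 0.320
t = −ln(0.320) / 0.101 = 1.139 / 0.101 = 11.28 d.

t ≈ 11.3 d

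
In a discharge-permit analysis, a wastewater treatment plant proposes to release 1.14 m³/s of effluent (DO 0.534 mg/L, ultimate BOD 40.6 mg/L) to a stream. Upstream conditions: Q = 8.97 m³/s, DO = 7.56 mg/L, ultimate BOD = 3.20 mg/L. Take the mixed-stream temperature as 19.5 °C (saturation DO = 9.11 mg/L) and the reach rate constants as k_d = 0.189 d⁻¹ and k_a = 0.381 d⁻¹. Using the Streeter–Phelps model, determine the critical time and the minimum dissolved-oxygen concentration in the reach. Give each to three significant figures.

t_c ≈ 1.64 d; minimum DO ≈ 6.41 mg/L

Mixed DO = (8.97×7.56 + 1.14×0.534)/(8.97+1.14) = 68.42/10.11 = 6.768 mg/L.
Mixed L₀ = (8.97×3.20 + 1.14×40.6)/(10.11) = 74.99/10.11 = 7.417 mg/L.
Initial deficit D₀ = C_s − DO₀ = 9.11 − 6.768 = 2.342 mg/L.
t_c = (1/0.1920) ln[(0.381/0.189)(1 − 2.342×0.1920/(0.189×7.417))] = 5.208 × ln(1.369) = 1.637 d.
D_c = (0.189/0.381) × 7.417 × e^(−0.189×1.637) = 0.4961 × 7.417 × 0.7340 = 2.701 mg/L.
Minimum DO = 9.11 − 2.701 = 6.409 mg/L.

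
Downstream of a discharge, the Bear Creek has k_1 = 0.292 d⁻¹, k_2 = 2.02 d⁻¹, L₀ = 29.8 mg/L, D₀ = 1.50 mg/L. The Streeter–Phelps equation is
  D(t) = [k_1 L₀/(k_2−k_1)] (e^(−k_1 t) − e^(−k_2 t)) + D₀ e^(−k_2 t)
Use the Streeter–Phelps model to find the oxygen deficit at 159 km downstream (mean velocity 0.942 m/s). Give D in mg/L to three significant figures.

Travel time t = x/v = 159 km / (0.942 m/s) = 159000 m / 0.942 m/s = 168800 s = 1.954 d.
k_1 L₀/(k_2−k_1) = 0.292×29.8/(2.02−0.292) = 8.702/1.728 = 5.036 mg/L.
e^(−k_1 t) = e^(−0.292×1.954) = 0.5653; e^(−k_2 t) = e^(−2.02×1.954) = 0.01933.
D = 5.036 × (0.5653 − 0.01933) + 1.50 × 0.01933 = 2.749 + 0.02899 = 2.778 mg/L.

D ≈ 2.78 mg/L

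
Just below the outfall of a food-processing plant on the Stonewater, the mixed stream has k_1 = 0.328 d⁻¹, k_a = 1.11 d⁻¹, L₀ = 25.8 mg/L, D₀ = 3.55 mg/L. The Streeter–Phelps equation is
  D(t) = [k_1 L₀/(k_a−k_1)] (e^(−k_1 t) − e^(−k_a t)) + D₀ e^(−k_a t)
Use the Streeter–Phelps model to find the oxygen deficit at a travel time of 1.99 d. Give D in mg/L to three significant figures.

D ≈ 4.84 mg/L

k_1 L₀/(k_a−k_1) = 0.328×25.8/(1.11−0.328) = 8.462/0.7820 = 10.82 mg/L.
e^(−k_1 t) = e^(−0.328×1.990) = 0.5206; e^(−k_a t) = e^(−1.11×1.990) = 0.1098.
D = 10.82 × (0.5206 − 0.1098) + 3.55 × 0.1098 = 4.446 + 0.3899 = 4.835 mg/L.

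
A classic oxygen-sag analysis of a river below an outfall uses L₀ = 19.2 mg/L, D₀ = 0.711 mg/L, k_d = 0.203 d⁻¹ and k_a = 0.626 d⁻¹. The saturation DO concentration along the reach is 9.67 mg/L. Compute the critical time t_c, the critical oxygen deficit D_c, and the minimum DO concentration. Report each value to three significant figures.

t_c ≈ 2.47 d; D_c ≈ 3.77 mg/L; min DO ≈ 5.90 mg/L

t_c = [1/(k_a−k_d)] ln[(k_a/k_d)(1 − D₀(k_a−k_d)/(k_d L₀))]
= [1/(0.626−0.203)] ln[(0.626/0.203)(1 − 0.711×0.4230/(0.203×19.2))]
= (1/0.4230) ln[3.084 × 0.9228] = 2.364 × ln(2.846) = 2.364 × 1.046 = 2.472 d.
D_c = (k_d/k_a) L₀ e^(−k_d t_c) = (0.203/0.626) × 19.2 × e^(−0.203×2.472) = 0.3243 × 19.2 × 0.6054 = 3.769 mg/L.
Minimum DO = C_s − D_c = 9.67 − 3.769 = 5.901 mg/L.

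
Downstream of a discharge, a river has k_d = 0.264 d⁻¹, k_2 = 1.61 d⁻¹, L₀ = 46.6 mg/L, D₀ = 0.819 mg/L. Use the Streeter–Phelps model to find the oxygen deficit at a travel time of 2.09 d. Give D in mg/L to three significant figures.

k_d L₀/(k_2−k_d) = 0.264×46.6/(1.61−0.264) = 12.30/1.346 = 9.140 mg/L.
e^(−k_d t) = e^(−0.264×2.090) = 0.5759; e^(−k_2 t) = e^(−1.61×2.090) = 0.03457.
D = 9.140 × (0.5759 − 0.03457) + 0.819 × 0.03457 = 4.948 + 0.02831 = 4.976 mg/L.

D ≈ 4.98 mg/L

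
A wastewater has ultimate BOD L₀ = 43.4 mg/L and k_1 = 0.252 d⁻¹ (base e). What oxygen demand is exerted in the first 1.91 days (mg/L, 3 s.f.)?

y_t = L₀(1 − e^(−k_1 t)) = 43.4 × (1 − e^(−0.252×1.91))
= 43.4 × (1 − 0.6180) = 43.4 × 0.3820 = 16.58 mg/L.

y ≈ 16.6 mg/L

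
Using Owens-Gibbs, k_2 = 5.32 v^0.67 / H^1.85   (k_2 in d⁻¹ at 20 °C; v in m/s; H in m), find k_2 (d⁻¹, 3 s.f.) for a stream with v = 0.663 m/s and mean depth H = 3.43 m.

k_2 ≈ 0.413 d⁻¹

k_2 = 5.32 × 0.663^0.67 / 3.43^1.85 = 5.32 × 0.7593 / 9.779 = 0.4131 d⁻¹.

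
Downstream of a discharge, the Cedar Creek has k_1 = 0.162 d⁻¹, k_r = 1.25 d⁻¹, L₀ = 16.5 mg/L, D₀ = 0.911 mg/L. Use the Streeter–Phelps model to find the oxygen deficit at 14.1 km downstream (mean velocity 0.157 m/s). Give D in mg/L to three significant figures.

D ≈ 1.65 mg/L

Travel time t = x/v = 14.1 km / (0.157 m/s) = 14100 m / 0.157 m/s = 89810 s = 1.039 d.
k_1 L₀/(k_r−k_1) = 0.162×16.5/(1.25−0.162) = 2.673/1.088 = 2.457 mg/L.
e^(−k_1 t) = e^(−0.162×1.039) = 0.8450; e^(−k_r t) = e^(−1.25×1.039) = 0.2727.
D = 2.457 × (0.8450 − 0.2727) + 0.911 × 0.2727 = 1.406 + 0.2484 = 1.654 mg/L.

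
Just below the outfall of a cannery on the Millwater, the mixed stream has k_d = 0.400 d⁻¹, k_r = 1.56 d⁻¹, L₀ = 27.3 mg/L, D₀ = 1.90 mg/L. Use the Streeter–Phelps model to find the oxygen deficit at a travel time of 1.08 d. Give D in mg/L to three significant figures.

D ≈ 4.72 mg/L

k_d L₀/(k_r−k_d) = 0.400×27.3/(1.56−0.400) = 10.92/1.160 = 9.414 mg/L.
e^(−k_d t) = e^(−0.400×1.080) = 0.6492; e^(−k_r t) = e^(−1.56×1.080) = 0.1855.
D = 9.414 × (0.6492 − 0.1855) + 1.90 × 0.1855 = 4.365 + 0.3524 = 4.718 mg/L.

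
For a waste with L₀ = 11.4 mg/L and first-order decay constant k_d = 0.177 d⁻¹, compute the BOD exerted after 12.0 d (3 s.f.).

y ≈ 10.0 mg/L

y_t = L₀(1 − e^(−k_d t)) = 11.4 × (1 − e^(−0.177×12.0))
= 11.4 × (1 − 0.1196) = 11.4 × 0.8804 = 10.04 mg/L.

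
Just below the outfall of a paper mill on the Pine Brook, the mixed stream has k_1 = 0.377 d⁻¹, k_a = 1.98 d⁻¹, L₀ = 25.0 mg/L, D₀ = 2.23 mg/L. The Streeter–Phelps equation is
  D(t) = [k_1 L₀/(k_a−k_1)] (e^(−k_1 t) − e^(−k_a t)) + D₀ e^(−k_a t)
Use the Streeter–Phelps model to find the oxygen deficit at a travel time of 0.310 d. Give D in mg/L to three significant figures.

D ≈ 3.26 mg/L

k_1 L₀/(k_a−k_1) = 0.377×25.0/(1.98−0.377) = 9.425/1.603 = 5.880 mg/L.
e^(−k_1 t) = e^(−0.377×0.3100) = 0.8897; e^(−k_a t) = e^(−1.98×0.3100) = 0.5413.
D = 5.880 × (0.8897 − 0.5413) + 2.23 × 0.5413 = 2.049 + 1.207 = 3.256 mg/L.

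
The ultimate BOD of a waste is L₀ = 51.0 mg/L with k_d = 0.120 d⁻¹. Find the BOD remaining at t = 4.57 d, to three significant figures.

L_t = L₀ e^(−k_d t) = 51.0 × e^(−0.120×4.57) = 51.0 × 0.5779 = 29.47 mg/L.

L ≈ 29.5 mg/L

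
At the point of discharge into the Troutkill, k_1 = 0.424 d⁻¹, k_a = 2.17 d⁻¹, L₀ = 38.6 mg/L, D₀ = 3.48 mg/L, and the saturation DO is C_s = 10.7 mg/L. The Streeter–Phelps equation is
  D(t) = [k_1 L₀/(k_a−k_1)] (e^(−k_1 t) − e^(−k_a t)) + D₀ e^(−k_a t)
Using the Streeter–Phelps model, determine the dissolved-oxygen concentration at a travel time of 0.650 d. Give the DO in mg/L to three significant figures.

DO ≈ 5.02 mg/L

k_1 L₀/(k_a−k_1) = 0.424×38.6/(2.17−0.424) = 16.37/1.746 = 9.374 mg/L.
e^(−k_1 t) = e^(−0.424×0.6500) = 0.7591; e^(−k_a t) = e^(−2.17×0.6500) = 0.2440.
D = 9.374 × (0.7591 − 0.2440) + 3.48 × 0.2440 = 4.828 + 0.8492 = 5.678 mg/L.
DO = C_s − D = 10.7 − 5.678 = 5.022 mg/L.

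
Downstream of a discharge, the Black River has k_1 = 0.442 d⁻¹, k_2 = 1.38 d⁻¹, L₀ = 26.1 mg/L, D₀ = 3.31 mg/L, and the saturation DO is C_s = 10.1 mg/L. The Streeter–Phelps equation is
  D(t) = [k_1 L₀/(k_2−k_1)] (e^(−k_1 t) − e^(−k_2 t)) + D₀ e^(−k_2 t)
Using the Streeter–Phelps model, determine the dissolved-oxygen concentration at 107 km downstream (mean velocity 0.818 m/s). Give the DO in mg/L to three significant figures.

Travel time t = x/v = 107 km / (0.818 m/s) = 107000 m / 0.818 m/s = 130800 s = 1.514 d.
k_1 L₀/(k_2−k_1) = 0.442×26.1/(1.38−0.442) = 11.54/0.9380 = 12.30 mg/L.
e^(−k_1 t) = e^(−0.442×1.514) = 0.5121; e^(−k_2 t) = e^(−1.38×1.514) = 0.1238.
D = 12.30 × (0.5121 − 0.1238) + 3.31 × 0.1238 = 4.776 + 0.4097 = 5.186 mg/L.
DO = C_s − D = 10.1 − 5.186 = 4.914 mg/L.

DO ≈ 4.91 mg/L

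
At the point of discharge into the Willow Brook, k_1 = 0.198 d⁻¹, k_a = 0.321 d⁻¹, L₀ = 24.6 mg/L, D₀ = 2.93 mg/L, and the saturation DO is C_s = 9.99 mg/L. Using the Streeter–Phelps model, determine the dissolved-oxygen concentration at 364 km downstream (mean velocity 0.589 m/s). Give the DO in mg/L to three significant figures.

DO ≈ 4.07 mg/L

Travel time t = x/v = 364 km / (0.589 m/s) = 364000 m / 0.589 m/s = 618000 s = 7.153 d.
k_1 L₀/(k_a−k_1) = 0.198×24.6/(0.321−0.198) = 4.871/0.1230 = 39.60 mg/L.
e^(−k_1 t) = e^(−0.198×7.153) = 0.2426; e^(−k_a t) = e^(−0.321×7.153) = 0.1007.
D = 39.60 × (0.2426 − 0.1007) + 2.93 × 0.1007 = 5.622 + 0.2949 = 5.917 mg/L.
DO = C_s − D = 9.99 − 5.917 = 4.073 mg/L.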